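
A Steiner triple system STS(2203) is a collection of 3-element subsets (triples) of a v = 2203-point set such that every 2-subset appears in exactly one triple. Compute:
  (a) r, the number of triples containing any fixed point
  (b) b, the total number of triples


An STS(v) is a 2-(v, 3, 1) BIBD: block size k = 3, λ = 1.
Replication: r(k − 1) = λ(v − 1) ⇒ r·2 = 2203 − 1 = 2202 ⇒ r = 1101.
Block count: b = v(v − 1)/6 = 2203·2202/6 = 4851006/6 = 808501.

r = 1101, b = 808501.


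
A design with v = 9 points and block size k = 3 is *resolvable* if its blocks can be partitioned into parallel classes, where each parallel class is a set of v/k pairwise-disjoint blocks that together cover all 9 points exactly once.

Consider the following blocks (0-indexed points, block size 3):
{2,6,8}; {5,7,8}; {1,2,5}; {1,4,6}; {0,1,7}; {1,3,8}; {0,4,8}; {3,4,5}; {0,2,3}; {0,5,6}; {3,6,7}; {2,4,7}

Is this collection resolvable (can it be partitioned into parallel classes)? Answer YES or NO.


v = 9, block size k = 3, number of blocks = 12.
For resolvability, blocks must partition into parallel classes of size v/k = 3.
Total blocks must therefore be a multiple of 3: 12 = 3·4 + 0 ⇒ divisible ✓.
Greedy packing gives 4 candidate class(es). Each should be a full parallel class (size 3, covers all 9 points).
  Class 1 (3 blocks): {2,6,8}; {0,1,7}; {3,4,5}. Points covered: [0, 1, 2, 3, 4, 5, 6, 7, 8].
  Class 2 (3 blocks): {5,7,8}; {1,4,6}; {0,2,3}. Points covered: [0, 1, 2, 3, 4, 5, 6, 7, 8].
  Class 3 (3 blocks): {1,2,5}; {0,4,8}; {3,6,7}. Points covered: [0, 1, 2, 3, 4, 5, 6, 7, 8].
  Class 4 (3 blocks): {1,3,8}; {0,5,6}; {2,4,7}. Points covered: [0, 1, 2, 3, 4, 5, 6, 7, 8].
All classes full (size 3)? YES. All classes cover every point? YES.
Resolvable? YES.

YES


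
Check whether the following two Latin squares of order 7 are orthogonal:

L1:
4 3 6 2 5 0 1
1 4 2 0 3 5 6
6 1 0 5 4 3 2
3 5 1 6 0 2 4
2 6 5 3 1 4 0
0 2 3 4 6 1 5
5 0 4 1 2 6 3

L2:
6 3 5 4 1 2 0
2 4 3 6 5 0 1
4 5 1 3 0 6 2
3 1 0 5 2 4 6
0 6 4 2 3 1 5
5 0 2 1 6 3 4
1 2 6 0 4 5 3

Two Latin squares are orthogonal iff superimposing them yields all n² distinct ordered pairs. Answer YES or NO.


Form the n² = 49 superimposed pairs (L1[i][j], L2[i][j]), row by row (rows and columns indexed from 0):
row 0: (4,6) (3,3) (6,5) (2,4) (5,1) (0,2) (1,0)
row 1: (1,2) (4,4) (2,3) (0,6) (3,5) (5,0) (6,1)
row 2: (6,4) (1,5) (0,1) (5,3) (4,0) (3,6) (2,2)
row 3: (3,3) (5,1) (1,0) (6,5) (0,2) (2,4) (4,6)
row 4: (2,0) (6,6) (5,4) (3,2) (1,3) (4,1) (0,5)
row 5: (0,5) (2,0) (3,2) (4,1) (6,6) (1,3) (5,4)
row 6: (5,1) (0,2) (4,6) (1,0) (2,4) (6,5) (3,3)
Orthogonality requires all 49 pairs distinct.
But the pair (3,3) repeats: cell (0,1) has L1 = 3, L2 = 3, and cell (3,0) has L1 = 3, L2 = 3.
A repeated pair means some other pair never occurs (only 28 distinct pairs out of 49), so the squares are not orthogonal.
Conclusion: NO.

NO


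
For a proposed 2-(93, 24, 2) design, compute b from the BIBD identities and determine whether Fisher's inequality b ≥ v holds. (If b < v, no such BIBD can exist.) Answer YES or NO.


b = λv(v − 1)/(k(k − 1)) = 2·93·92/(24·23) = 17112/552 = 31.
Compare with v = 93: b < v, so Fisher's inequality fails.

NO


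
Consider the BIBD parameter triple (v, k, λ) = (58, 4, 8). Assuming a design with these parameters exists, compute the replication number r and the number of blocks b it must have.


Any 2-(v, k, λ) BIBD satisfies two necessary conditions:
  (i)  Each point sits in r blocks, and counting incidences through any fixed point gives r(k − 1) = λ(v − 1), so r = λ(v − 1)/(k − 1).
  (ii) Total incidences bk = vr, so b = vr/k.
Step 1: r = λ(v − 1)/(k − 1) = 8·(58 − 1)/(4 − 1) = 8·57/3 = 456/3 = 152.
Step 2: b = vr/k = 58·152/4 = 8816/4 = 2204.
Check integrality: r = 152 ∈ Z ✓, b = 2204 ∈ Z ✓.
(These identities are necessary conditions: they determine r and b for any design with these parameters, but do not by themselves prove that one exists.)

r = 152, b = 2204.


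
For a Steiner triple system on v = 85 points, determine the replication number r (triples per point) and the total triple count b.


An STS(v) is a 2-(v, 3, 1) BIBD: block size k = 3, λ = 1.
Replication: r(k − 1) = λ(v − 1) ⇒ r·2 = 85 − 1 = 84 ⇒ r = 42.
Block count: b = v(v − 1)/6 = 85·84/6 = 7140/6 = 1190.

r = 42, b = 1190.


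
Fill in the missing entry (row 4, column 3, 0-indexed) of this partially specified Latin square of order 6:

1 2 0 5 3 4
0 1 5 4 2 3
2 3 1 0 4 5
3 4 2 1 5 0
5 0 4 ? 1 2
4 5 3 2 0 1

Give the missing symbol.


Row 4 contains symbols [0, 1, 2, 4, 5] — missing [3].
Column 3 contains symbols [0, 1, 2, 4, 5] — missing [3].
The missing symbol must appear in both missing sets; intersection = [3].
Therefore the hidden value is 3.

Missing value = 3.


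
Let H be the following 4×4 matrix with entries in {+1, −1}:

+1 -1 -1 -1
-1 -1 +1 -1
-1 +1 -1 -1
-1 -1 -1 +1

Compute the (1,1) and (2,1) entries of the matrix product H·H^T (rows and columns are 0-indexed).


Row 1 of H: [-1, -1, 1, -1].
Row 2 of H: [-1, 1, -1, -1].
(H·H^T)[1][1] = Σ_j H[1][j]·H[1][j] = (-1)² + (-1)² + (1)² + (-1)² = 1 + 1 + 1 + 1 = 4.
(H·H^T)[2][1] = Σ_j H[2][j]·H[1][j] = (-1)·(-1) + (1)·(-1) + (-1)·(1) + (-1)·(-1) = 1 + -1 + -1 + 1 = 0.
So rows 2 and 1 are orthogonal; the diagonal entry equals n = 4.

(1,1) entry = 4; (2,1) entry = 0.


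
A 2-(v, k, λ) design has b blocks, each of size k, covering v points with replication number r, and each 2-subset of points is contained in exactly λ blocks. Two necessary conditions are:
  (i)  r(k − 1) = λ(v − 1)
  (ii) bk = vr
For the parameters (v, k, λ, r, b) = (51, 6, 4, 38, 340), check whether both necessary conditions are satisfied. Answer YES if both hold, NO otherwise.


Condition (i): r(k − 1) = 38·5 = 190; λ(v − 1) = 4·50 = 200. Match? NO.
Condition (ii): bk = 340·6 = 2040; vr = 51·38 = 1938. Match? NO.
Both conditions hold? NO.

NO


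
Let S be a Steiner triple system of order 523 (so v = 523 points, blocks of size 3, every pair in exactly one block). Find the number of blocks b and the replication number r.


An STS(v) is a 2-(v, 3, 1) BIBD: block size k = 3, λ = 1.
Replication: r(k − 1) = λ(v − 1) ⇒ r·2 = 523 − 1 = 522 ⇒ r = 261.
Block count: b = v(v − 1)/6 = 523·522/6 = 273006/6 = 45501.
(Check via bk = vr: 45501·3 = 136503 = 523·261 = 136503 ✓.)

r = 261, b = 45501.


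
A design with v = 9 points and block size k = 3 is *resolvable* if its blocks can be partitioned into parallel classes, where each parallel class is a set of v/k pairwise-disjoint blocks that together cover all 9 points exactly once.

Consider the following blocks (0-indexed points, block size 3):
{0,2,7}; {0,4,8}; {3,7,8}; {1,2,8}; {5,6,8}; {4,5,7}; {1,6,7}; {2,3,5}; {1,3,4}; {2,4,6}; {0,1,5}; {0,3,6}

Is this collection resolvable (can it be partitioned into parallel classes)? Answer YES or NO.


v = 9, block size k = 3, number of blocks = 12.
For resolvability, blocks must partition into parallel classes of size v/k = 3.
Total blocks must therefore be a multiple of 3: 12 = 3·4 + 0 ⇒ divisible ✓.
Greedy packing gives 4 candidate class(es). Each should be a full parallel class (size 3, covers all 9 points).
  Class 1 (3 blocks): {0,2,7}; {5,6,8}; {1,3,4}. Points covered: [0, 1, 2, 3, 4, 5, 6, 7, 8].
  Class 2 (3 blocks): {0,4,8}; {1,6,7}; {2,3,5}. Points covered: [0, 1, 2, 3, 4, 5, 6, 7, 8].
  Class 3 (3 blocks): {3,7,8}; {2,4,6}; {0,1,5}. Points covered: [0, 1, 2, 3, 4, 5, 6, 7, 8].
  Class 4 (3 blocks): {1,2,8}; {4,5,7}; {0,3,6}. Points covered: [0, 1, 2, 3, 4, 5, 6, 7, 8].
All classes full (size 3)? YES. All classes cover every point? YES.
Resolvable? YES.

YES


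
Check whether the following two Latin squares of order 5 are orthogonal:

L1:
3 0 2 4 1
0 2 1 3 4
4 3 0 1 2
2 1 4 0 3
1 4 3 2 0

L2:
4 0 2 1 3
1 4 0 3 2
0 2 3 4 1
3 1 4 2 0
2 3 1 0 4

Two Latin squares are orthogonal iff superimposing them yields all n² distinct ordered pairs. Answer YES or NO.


Form the n² = 25 superimposed pairs (L1[i][j], L2[i][j]), row by row (rows and columns indexed from 0):
row 0: (3,4) (0,0) (2,2) (4,1) (1,3)
row 1: (0,1) (2,4) (1,0) (3,3) (4,2)
row 2: (4,0) (3,2) (0,3) (1,4) (2,1)
row 3: (2,3) (1,1) (4,4) (0,2) (3,0)
row 4: (1,2) (4,3) (3,1) (2,0) (0,4)
Orthogonality requires all 25 pairs distinct.
Check by first coordinate: for each symbol s of L1, list the L2 entries in the n cells where L1 = s; they must all differ.
  L1 = 0: L2 entries (in reading order) 0, 1, 3, 2, 4 — all 5 distinct ✓
  L1 = 1: L2 entries (in reading order) 3, 0, 4, 1, 2 — all 5 distinct ✓
  L1 = 2: L2 entries (in reading order) 2, 4, 1, 3, 0 — all 5 distinct ✓
  L1 = 3: L2 entries (in reading order) 4, 3, 2, 0, 1 — all 5 distinct ✓
  L1 = 4: L2 entries (in reading order) 1, 2, 0, 4, 3 — all 5 distinct ✓
Every symbol of L1 meets every symbol of L2 exactly once, so all 25 pairs are distinct (25 of 25).
Conclusion: YES.

YES


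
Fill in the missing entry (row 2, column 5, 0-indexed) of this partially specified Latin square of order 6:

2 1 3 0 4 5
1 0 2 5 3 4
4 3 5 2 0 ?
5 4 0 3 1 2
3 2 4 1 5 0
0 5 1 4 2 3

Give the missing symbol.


Row 2 contains symbols [0, 2, 3, 4, 5] — missing [1].
Column 5 contains symbols [0, 2, 3, 4, 5] — missing [1].
The missing symbol must appear in both missing sets; intersection = [1].
Therefore the hidden value is 1.

Missing value = 1.


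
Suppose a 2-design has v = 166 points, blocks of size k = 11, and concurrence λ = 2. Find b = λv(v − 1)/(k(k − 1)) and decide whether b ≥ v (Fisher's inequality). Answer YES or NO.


r = λ(v − 1)/(k − 1) = 2·165/10 = 33.
b = vr/k = 166·33/11 = 498.
Fisher's inequality: b ≥ v ⇔ 498 ≥ 166? YES.

YES


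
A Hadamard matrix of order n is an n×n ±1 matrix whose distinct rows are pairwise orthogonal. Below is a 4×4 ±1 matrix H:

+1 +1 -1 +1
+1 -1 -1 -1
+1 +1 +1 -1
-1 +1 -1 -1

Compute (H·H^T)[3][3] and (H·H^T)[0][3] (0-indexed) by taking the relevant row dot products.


Row 0 of H: [1, 1, -1, 1].
Row 3 of H: [-1, 1, -1, -1].
(H·H^T)[3][3] = Σ_j H[3][j]·H[3][j] = (-1)² + (1)² + (-1)² + (-1)² = 1 + 1 + 1 + 1 = 4.
(H·H^T)[0][3] = Σ_j H[0][j]·H[3][j] = (1)·(-1) + (1)·(1) + (-1)·(-1) + (1)·(-1) = -1 + 1 + 1 + -1 = 0.
So rows 0 and 3 are orthogonal; the diagonal entry equals n = 4.

(3,3) entry = 4; (0,3) entry = 0.


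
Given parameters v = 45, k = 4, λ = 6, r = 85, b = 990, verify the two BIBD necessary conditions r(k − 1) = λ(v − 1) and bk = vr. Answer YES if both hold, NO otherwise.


Condition (i): r(k − 1) = 85·3 = 255; λ(v − 1) = 6·44 = 264. Match? NO.
Condition (ii): bk = 990·4 = 3960; vr = 45·85 = 3825. Match? NO.
Both conditions hold? NO.

NO


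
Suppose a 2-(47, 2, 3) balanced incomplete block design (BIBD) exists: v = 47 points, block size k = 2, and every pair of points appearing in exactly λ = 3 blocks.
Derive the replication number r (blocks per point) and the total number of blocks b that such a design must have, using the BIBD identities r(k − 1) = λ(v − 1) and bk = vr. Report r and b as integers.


Any 2-(v, k, λ) BIBD satisfies two necessary conditions:
  (i)  Each point sits in r blocks, and counting incidences through any fixed point gives r(k − 1) = λ(v − 1), so r = λ(v − 1)/(k − 1).
  (ii) Total incidences bk = vr, so b = vr/k.
Step 1: r = λ(v − 1)/(k − 1) = 3·(47 − 1)/(2 − 1) = 3·46/1 = 138/1 = 138.
Step 2: b = vr/k = 47·138/2 = 6486/2 = 3243.
Check integrality: r = 138 ∈ Z ✓, b = 3243 ∈ Z ✓.
(These identities are necessary conditions: they determine r and b for any design with these parameters, but do not by themselves prove that one exists.)

r = 138, b = 3243.


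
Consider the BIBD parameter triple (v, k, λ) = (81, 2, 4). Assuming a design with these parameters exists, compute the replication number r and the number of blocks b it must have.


Any 2-(v, k, λ) BIBD satisfies two necessary conditions:
  (i)  Each point sits in r blocks, and counting incidences through any fixed point gives r(k − 1) = λ(v − 1), so r = λ(v − 1)/(k − 1).
  (ii) Total incidences bk = vr, so b = vr/k.
Step 1: r = λ(v − 1)/(k − 1) = 4·(81 − 1)/(2 − 1) = 4·80/1 = 320/1 = 320.
Step 2: b = vr/k = 81·320/2 = 25920/2 = 12960.
Check integrality: r = 320 ∈ Z ✓, b = 12960 ∈ Z ✓.
(These identities are necessary conditions: they determine r and b for any design with these parameters, but do not by themselves prove that one exists.)

r = 320, b = 12960.


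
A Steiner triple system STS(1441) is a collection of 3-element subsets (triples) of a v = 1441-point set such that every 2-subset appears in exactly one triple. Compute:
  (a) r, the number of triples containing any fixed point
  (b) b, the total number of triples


An STS(v) is a 2-(v, 3, 1) BIBD: block size k = 3, λ = 1.
Replication: r(k − 1) = λ(v − 1) ⇒ r·2 = 1441 − 1 = 1440 ⇒ r = 720.
Block count: bk = vr ⇒ b·3 = 1441·720 = 1037520 ⇒ b = 345840.

r = 720, b = 345840.


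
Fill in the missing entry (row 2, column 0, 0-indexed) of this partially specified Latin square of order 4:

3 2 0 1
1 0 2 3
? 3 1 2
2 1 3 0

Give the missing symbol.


Row 2 contains symbols [1, 2, 3] — missing [0].
Column 0 contains symbols [1, 2, 3] — missing [0].
The missing symbol must appear in both missing sets; intersection = [0].
Therefore the hidden value is 0.

Missing value = 0.


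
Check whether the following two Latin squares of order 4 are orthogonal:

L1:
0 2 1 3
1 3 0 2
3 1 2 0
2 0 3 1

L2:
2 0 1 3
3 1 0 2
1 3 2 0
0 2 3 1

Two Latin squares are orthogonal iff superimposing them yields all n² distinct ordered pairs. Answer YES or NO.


Form the n² = 16 superimposed pairs (L1[i][j], L2[i][j]), row by row (rows and columns indexed from 0):
row 0: (0,2) (2,0) (1,1) (3,3)
row 1: (1,3) (3,1) (0,0) (2,2)
row 2: (3,1) (1,3) (2,2) (0,0)
row 3: (2,0) (0,2) (3,3) (1,1)
Orthogonality requires all 16 pairs distinct.
But the pair (3,1) repeats: cell (1,1) has L1 = 3, L2 = 1, and cell (2,0) has L1 = 3, L2 = 1.
A repeated pair means some other pair never occurs (only 8 distinct pairs out of 16), so the squares are not orthogonal.
Conclusion: NO.

NO


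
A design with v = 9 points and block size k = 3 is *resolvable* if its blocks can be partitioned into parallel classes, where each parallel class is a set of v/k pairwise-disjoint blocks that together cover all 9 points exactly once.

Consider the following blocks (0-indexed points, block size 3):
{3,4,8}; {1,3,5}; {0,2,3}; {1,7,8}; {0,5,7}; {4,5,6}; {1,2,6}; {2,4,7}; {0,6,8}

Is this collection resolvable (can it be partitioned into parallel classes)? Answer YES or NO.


v = 9, block size k = 3, number of blocks = 9.
For resolvability, blocks must partition into parallel classes of size v/k = 3.
Total blocks must therefore be a multiple of 3: 9 = 3·3 + 0 ⇒ divisible ✓.
Greedy packing gives 3 candidate class(es). Each should be a full parallel class (size 3, covers all 9 points).
  Class 1 (3 blocks): {3,4,8}; {0,5,7}; {1,2,6}. Points covered: [0, 1, 2, 3, 4, 5, 6, 7, 8].
  Class 2 (3 blocks): {1,3,5}; {2,4,7}; {0,6,8}. Points covered: [0, 1, 2, 3, 4, 5, 6, 7, 8].
  Class 3 (3 blocks): {0,2,3}; {1,7,8}; {4,5,6}. Points covered: [0, 1, 2, 3, 4, 5, 6, 7, 8].
All classes full (size 3)? YES. All classes cover every point? YES.
Resolvable? YES.

YES


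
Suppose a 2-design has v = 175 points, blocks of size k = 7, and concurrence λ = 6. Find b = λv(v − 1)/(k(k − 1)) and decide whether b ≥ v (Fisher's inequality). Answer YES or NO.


r = λ(v − 1)/(k − 1) = 6·174/6 = 174.
b = vr/k = 175·174/7 = 4350.
Fisher's inequality: b ≥ v ⇔ 4350 ≥ 175? YES.

YES


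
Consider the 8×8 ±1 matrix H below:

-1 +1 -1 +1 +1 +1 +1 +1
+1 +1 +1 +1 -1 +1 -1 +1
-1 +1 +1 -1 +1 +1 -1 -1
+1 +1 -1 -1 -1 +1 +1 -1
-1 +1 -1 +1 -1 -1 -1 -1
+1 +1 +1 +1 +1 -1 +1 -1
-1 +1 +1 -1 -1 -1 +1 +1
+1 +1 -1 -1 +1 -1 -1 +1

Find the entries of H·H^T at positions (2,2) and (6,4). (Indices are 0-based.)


Row 2 of H: [-1, 1, 1, -1, 1, 1, -1, -1].
Row 4 of H: [-1, 1, -1, 1, -1, -1, -1, -1].
Row 6 of H: [-1, 1, 1, -1, -1, -1, 1, 1].
(H·H^T)[2][2] = Σ_j H[2][j]·H[2][j] = (-1)² + (1)² + (1)² + (-1)² + (1)² + (1)² + (-1)² + (-1)² = 1 + 1 + 1 + 1 + 1 + 1 + 1 + 1 = 8.
(H·H^T)[6][4] = Σ_j H[6][j]·H[4][j] = (-1)·(-1) + (1)·(1) + (1)·(-1) + (-1)·(1) + (-1)·(-1) + (-1)·(-1) + (1)·(-1) + (1)·(-1) = 1 + 1 + -1 + -1 + 1 + 1 + -1 + -1 = 0.
So rows 6 and 4 are orthogonal; the diagonal entry equals n = 8.

(2,2) entry = 8; (6,4) entry = 0.


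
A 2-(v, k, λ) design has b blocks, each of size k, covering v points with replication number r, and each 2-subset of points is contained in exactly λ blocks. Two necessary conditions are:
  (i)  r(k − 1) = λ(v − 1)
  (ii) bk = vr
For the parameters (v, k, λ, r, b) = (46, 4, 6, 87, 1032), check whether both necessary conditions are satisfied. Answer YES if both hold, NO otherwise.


Condition (i): r(k − 1) = 87·3 = 261; λ(v − 1) = 6·45 = 270. Match? NO.
Condition (ii): bk = 1032·4 = 4128; vr = 46·87 = 4002. Match? NO.
Both conditions hold? NO.

NO


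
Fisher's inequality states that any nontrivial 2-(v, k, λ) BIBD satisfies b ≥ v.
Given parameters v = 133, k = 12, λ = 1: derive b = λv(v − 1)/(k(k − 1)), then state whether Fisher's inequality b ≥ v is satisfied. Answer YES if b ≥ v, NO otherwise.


b = λv(v − 1)/(k(k − 1)) = 1·133·132/(12·11) = 17556/132 = 133.
Compare with v = 133: b ≥ v, so Fisher's inequality holds.

YES


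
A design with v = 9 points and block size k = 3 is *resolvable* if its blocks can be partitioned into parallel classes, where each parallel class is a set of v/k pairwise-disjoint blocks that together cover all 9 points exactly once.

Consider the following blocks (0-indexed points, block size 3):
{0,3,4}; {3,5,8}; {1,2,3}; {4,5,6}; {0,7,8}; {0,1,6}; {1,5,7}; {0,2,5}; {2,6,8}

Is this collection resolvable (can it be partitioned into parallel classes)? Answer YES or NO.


v = 9, block size k = 3, number of blocks = 9.
For resolvability, blocks must partition into parallel classes of size v/k = 3.
Total blocks must therefore be a multiple of 3: 9 = 3·3 + 0 ⇒ divisible ✓.
Consider block {3,5,8}. The only other block(s) in the collection disjoint from it are {0,1,6} — just 1 block(s). Any parallel class containing {3,5,8} would need 2 other blocks each disjoint from it, so no parallel class of size 3 can contain {3,5,8}.
Since every block must belong to some parallel class in a resolution, the collection cannot be partitioned into parallel classes.
Resolvable? NO.

NO


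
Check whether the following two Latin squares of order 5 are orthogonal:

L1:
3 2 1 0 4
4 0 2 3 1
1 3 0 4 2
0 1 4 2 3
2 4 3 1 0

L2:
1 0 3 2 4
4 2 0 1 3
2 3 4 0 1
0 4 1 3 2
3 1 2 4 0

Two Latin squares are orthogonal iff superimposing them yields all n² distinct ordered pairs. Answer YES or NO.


Form the n² = 25 superimposed pairs (L1[i][j], L2[i][j]), row by row (rows and columns indexed from 0):
row 0: (3,1) (2,0) (1,3) (0,2) (4,4)
row 1: (4,4) (0,2) (2,0) (3,1) (1,3)
row 2: (1,2) (3,3) (0,4) (4,0) (2,1)
row 3: (0,0) (1,4) (4,1) (2,3) (3,2)
row 4: (2,3) (4,1) (3,2) (1,4) (0,0)
Orthogonality requires all 25 pairs distinct.
But the pair (4,4) repeats: cell (0,4) has L1 = 4, L2 = 4, and cell (1,0) has L1 = 4, L2 = 4.
A repeated pair means some other pair never occurs (only 15 distinct pairs out of 25), so the squares are not orthogonal.
Conclusion: NO.

NO


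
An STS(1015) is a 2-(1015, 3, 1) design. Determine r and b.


An STS(v) is a 2-(v, 3, 1) BIBD: block size k = 3, λ = 1.
Replication: r(k − 1) = λ(v − 1) ⇒ r·2 = 1015 − 1 = 1014 ⇒ r = 507.
Block count: b = v(v − 1)/6 = 1015·1014/6 = 1029210/6 = 171535.

r = 507, b = 171535.


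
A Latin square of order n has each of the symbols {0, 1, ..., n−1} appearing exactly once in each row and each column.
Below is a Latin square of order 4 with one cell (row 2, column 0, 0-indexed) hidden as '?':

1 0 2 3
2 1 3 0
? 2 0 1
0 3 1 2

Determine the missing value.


Row 2 contains symbols [0, 1, 2] — missing [3].
Column 0 contains symbols [0, 1, 2] — missing [3].
The missing symbol must appear in both missing sets; intersection = [3].
Therefore the hidden value is 3.

Missing value = 3.


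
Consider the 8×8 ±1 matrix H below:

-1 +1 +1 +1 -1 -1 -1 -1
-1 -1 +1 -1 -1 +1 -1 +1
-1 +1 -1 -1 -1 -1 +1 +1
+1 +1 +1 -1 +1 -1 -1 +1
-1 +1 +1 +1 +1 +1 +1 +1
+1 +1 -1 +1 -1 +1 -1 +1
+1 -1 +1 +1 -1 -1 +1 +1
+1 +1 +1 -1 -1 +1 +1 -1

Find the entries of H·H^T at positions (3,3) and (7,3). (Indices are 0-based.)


Row 3 of H: [1, 1, 1, -1, 1, -1, -1, 1].
Row 7 of H: [1, 1, 1, -1, -1, 1, 1, -1].
(H·H^T)[3][3] = Σ_j H[3][j]·H[3][j] = (1)² + (1)² + (1)² + (-1)² + (1)² + (-1)² + (-1)² + (1)² = 1 + 1 + 1 + 1 + 1 + 1 + 1 + 1 = 8.
(H·H^T)[7][3] = Σ_j H[7][j]·H[3][j] = (1)·(1) + (1)·(1) + (1)·(1) + (-1)·(-1) + (-1)·(1) + (1)·(-1) + (1)·(-1) + (-1)·(1) = 1 + 1 + 1 + 1 + -1 + -1 + -1 + -1 = 0.
So rows 7 and 3 are orthogonal; the diagonal entry equals n = 8.

(3,3) entry = 8; (7,3) entry = 0.


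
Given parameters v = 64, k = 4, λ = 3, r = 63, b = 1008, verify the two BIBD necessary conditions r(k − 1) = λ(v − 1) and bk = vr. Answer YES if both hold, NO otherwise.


Condition (i): r(k − 1) = 63·3 = 189; λ(v − 1) = 3·63 = 189. Match? YES.
Condition (ii): bk = 1008·4 = 4032; vr = 64·63 = 4032. Match? YES.
Both conditions hold? YES.

YES


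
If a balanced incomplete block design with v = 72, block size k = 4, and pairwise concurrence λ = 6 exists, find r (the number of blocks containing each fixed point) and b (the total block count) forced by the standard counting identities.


Any 2-(v, k, λ) BIBD satisfies two necessary conditions:
  (i)  Each point sits in r blocks, and counting incidences through any fixed point gives r(k − 1) = λ(v − 1), so r = λ(v − 1)/(k − 1).
  (ii) Total incidences bk = vr, so b = vr/k.
Step 1: r = λ(v − 1)/(k − 1) = 6·(72 − 1)/(4 − 1) = 6·71/3 = 426/3 = 142.
Step 2: b = vr/k = 72·142/4 = 10224/4 = 2556.
Check integrality: r = 142 ∈ Z ✓, b = 2556 ∈ Z ✓.
(These identities are necessary conditions: they determine r and b for any design with these parameters, but do not by themselves prove that one exists.)

r = 142, b = 2556.


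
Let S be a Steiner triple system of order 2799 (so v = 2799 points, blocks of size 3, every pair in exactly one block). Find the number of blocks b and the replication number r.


An STS(v) is a 2-(v, 3, 1) BIBD: block size k = 3, λ = 1.
Replication: r(k − 1) = λ(v − 1) ⇒ r·2 = 2799 − 1 = 2798 ⇒ r = 1399.
Block count: bk = vr ⇒ b·3 = 2799·1399 = 3915801 ⇒ b = 1305267.
(Check via b = v(v − 1)/6 = 2799·2798/6 = 7831602/6 = 1305267.)

r = 1399, b = 1305267.


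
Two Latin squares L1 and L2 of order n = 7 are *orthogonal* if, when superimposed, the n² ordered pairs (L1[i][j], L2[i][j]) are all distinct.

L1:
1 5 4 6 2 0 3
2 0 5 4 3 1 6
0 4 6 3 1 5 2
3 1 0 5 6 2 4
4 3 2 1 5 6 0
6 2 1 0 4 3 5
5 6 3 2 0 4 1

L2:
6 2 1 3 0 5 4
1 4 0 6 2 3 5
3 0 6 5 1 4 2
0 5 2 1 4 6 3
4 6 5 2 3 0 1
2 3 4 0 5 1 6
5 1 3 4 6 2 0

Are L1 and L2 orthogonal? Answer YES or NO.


Form the n² = 49 superimposed pairs (L1[i][j], L2[i][j]), row by row (rows and columns indexed from 0):
row 0: (1,6) (5,2) (4,1) (6,3) (2,0) (0,5) (3,4)
row 1: (2,1) (0,4) (5,0) (4,6) (3,2) (1,3) (6,5)
row 2: (0,3) (4,0) (6,6) (3,5) (1,1) (5,4) (2,2)
row 3: (3,0) (1,5) (0,2) (5,1) (6,4) (2,6) (4,3)
row 4: (4,4) (3,6) (2,5) (1,2) (5,3) (6,0) (0,1)
row 5: (6,2) (2,3) (1,4) (0,0) (4,5) (3,1) (5,6)
row 6: (5,5) (6,1) (3,3) (2,4) (0,6) (4,2) (1,0)
Orthogonality requires all 49 pairs distinct.
Check by first coordinate: for each symbol s of L1, list the L2 entries in the n cells where L1 = s; they must all differ.
  L1 = 0: L2 entries (in reading order) 5, 4, 3, 2, 1, 0, 6 — all 7 distinct ✓
  L1 = 1: L2 entries (in reading order) 6, 3, 1, 5, 2, 4, 0 — all 7 distinct ✓
  L1 = 2: L2 entries (in reading order) 0, 1, 2, 6, 5, 3, 4 — all 7 distinct ✓
  L1 = 3: L2 entries (in reading order) 4, 2, 5, 0, 6, 1, 3 — all 7 distinct ✓
  L1 = 4: L2 entries (in reading order) 1, 6, 0, 3, 4, 5, 2 — all 7 distinct ✓
  L1 = 5: L2 entries (in reading order) 2, 0, 4, 1, 3, 6, 5 — all 7 distinct ✓
  L1 = 6: L2 entries (in reading order) 3, 5, 6, 4, 0, 2, 1 — all 7 distinct ✓
Every symbol of L1 meets every symbol of L2 exactly once, so all 49 pairs are distinct (49 of 49).
Conclusion: YES.

YES


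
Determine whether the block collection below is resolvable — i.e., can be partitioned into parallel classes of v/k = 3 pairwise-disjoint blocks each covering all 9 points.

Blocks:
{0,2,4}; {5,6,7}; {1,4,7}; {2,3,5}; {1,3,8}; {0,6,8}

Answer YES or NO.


v = 9, block size k = 3, number of blocks = 6.
For resolvability, blocks must partition into parallel classes of size v/k = 3.
Total blocks must therefore be a multiple of 3: 6 = 3·2 + 0 ⇒ divisible ✓.
Greedy packing gives 2 candidate class(es). Each should be a full parallel class (size 3, covers all 9 points).
  Class 1 (3 blocks): {0,2,4}; {5,6,7}; {1,3,8}. Points covered: [0, 1, 2, 3, 4, 5, 6, 7, 8].
  Class 2 (3 blocks): {1,4,7}; {2,3,5}; {0,6,8}. Points covered: [0, 1, 2, 3, 4, 5, 6, 7, 8].
All classes full (size 3)? YES. All classes cover every point? YES.
Resolvable? YES.

YES


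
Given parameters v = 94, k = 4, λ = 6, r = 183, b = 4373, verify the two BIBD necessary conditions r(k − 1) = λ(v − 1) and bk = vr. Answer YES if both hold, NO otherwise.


Condition (i): r(k − 1) = 183·3 = 549; λ(v − 1) = 6·93 = 558. Match? NO.
Condition (ii): bk = 4373·4 = 17492; vr = 94·183 = 17202. Match? NO.
Both conditions hold? NO.

NO


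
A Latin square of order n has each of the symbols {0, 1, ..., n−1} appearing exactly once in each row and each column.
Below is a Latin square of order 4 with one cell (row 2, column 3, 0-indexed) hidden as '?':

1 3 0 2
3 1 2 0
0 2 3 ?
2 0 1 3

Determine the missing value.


Row 2 contains symbols [0, 2, 3] — missing [1].
Column 3 contains symbols [0, 2, 3] — missing [1].
The missing symbol must appear in both missing sets; intersection = [1].
Therefore the hidden value is 1.

Missing value = 1.


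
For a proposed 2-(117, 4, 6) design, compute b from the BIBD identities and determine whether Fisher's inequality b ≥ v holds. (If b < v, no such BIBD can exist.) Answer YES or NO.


r = λ(v − 1)/(k − 1) = 6·116/3 = 232.
b = vr/k = 117·232/4 = 6786.
Fisher's inequality: b ≥ v ⇔ 6786 ≥ 117? YES.

YES


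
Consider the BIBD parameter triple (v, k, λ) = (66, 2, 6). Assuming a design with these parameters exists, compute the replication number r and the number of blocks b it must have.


Any 2-(v, k, λ) BIBD satisfies two necessary conditions:
  (i)  Each point sits in r blocks, and counting incidences through any fixed point gives r(k − 1) = λ(v − 1), so r = λ(v − 1)/(k − 1).
  (ii) Total incidences bk = vr, so b = vr/k.
Step 1: r = λ(v − 1)/(k − 1) = 6·(66 − 1)/(2 − 1) = 6·65/1 = 390/1 = 390.
Step 2: b = vr/k = 66·390/2 = 25740/2 = 12870.
Check integrality: r = 390 ∈ Z ✓, b = 12870 ∈ Z ✓.
(These identities are necessary conditions: they determine r and b for any design with these parameters, but do not by themselves prove that one exists.)

r = 390, b = 12870.


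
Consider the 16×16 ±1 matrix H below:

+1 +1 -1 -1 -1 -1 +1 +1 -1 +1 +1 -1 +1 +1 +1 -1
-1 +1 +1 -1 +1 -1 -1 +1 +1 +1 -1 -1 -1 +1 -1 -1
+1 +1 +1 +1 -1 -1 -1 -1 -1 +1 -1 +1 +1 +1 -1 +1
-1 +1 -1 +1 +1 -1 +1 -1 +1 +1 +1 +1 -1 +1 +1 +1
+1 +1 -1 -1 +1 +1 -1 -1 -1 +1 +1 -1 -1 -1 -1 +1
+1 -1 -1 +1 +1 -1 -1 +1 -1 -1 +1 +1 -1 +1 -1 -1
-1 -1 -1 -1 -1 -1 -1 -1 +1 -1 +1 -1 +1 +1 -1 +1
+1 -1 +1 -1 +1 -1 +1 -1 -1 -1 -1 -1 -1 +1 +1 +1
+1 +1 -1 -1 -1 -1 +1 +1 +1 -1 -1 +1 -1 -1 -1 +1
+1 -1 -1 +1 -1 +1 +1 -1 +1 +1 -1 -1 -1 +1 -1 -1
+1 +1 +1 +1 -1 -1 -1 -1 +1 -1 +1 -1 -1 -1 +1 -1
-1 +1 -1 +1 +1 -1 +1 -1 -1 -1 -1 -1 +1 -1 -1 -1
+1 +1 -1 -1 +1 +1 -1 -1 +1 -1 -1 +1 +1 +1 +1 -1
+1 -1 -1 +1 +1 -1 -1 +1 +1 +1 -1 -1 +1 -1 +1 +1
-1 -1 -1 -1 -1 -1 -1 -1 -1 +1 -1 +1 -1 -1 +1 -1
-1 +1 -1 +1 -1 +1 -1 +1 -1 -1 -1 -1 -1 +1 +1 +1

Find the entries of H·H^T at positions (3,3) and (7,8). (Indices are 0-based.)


Row 3 of H: [-1, 1, -1, 1, 1, -1, 1, -1, 1, 1, 1, 1, -1, 1, 1, 1].
Row 7 of H: [1, -1, 1, -1, 1, -1, 1, -1, -1, -1, -1, -1, -1, 1, 1, 1].
Row 8 of H: [1, 1, -1, -1, -1, -1, 1, 1, 1, -1, -1, 1, -1, -1, -1, 1].
(H·H^T)[3][3] = Σ_j H[3][j]·H[3][j] = (-1)² + (1)² + (-1)² + (1)² + (1)² + (-1)² + (1)² + (-1)² + (1)² + (1)² + (1)² + (1)² + (-1)² + (1)² + (1)² + (1)² = 1 + 1 + 1 + 1 + 1 + 1 + 1 + 1 + 1 + 1 + 1 + 1 + 1 + 1 + 1 + 1 = 16.
(H·H^T)[7][8] = Σ_j H[7][j]·H[8][j] = (1)·(1) + (-1)·(1) + (1)·(-1) + (-1)·(-1) + (1)·(-1) + (-1)·(-1) + (1)·(1) + (-1)·(1) + (-1)·(1) + (-1)·(-1) + (-1)·(-1) + (-1)·(1) + (-1)·(-1) + (1)·(-1) + (1)·(-1) + (1)·(1) = 1 + -1 + -1 + 1 + -1 + 1 + 1 + -1 + -1 + 1 + 1 + -1 + 1 + -1 + -1 + 1 = 0.
So rows 7 and 8 are orthogonal; the diagonal entry equals n = 16.

(3,3) entry = 16; (7,8) entry = 0.


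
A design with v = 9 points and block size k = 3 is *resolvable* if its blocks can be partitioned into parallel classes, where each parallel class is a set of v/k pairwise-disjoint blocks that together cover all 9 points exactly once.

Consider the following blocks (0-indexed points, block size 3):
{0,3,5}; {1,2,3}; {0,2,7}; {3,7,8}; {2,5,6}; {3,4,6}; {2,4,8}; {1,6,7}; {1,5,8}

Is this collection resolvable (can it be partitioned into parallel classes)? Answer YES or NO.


v = 9, block size k = 3, number of blocks = 9.
For resolvability, blocks must partition into parallel classes of size v/k = 3.
Total blocks must therefore be a multiple of 3: 9 = 3·3 + 0 ⇒ divisible ✓.
Consider block {1,2,3}. It intersects every other block in the collection, so no parallel class of size 3 can contain it.
Since every block must belong to some parallel class in a resolution, the collection cannot be partitioned into parallel classes.
Resolvable? NO.

NO


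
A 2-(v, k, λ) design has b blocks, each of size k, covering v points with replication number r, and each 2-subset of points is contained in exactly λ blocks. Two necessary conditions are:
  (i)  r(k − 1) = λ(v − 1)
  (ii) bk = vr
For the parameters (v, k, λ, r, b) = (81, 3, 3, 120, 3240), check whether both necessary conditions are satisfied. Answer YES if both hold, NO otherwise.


Condition (i): r(k − 1) = 120·2 = 240; λ(v − 1) = 3·80 = 240. Match? YES.
Condition (ii): bk = 3240·3 = 9720; vr = 81·120 = 9720. Match? YES.
Both conditions hold? YES.

YES


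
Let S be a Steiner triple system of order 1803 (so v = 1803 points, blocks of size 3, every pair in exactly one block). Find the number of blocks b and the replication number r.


An STS(v) is a 2-(v, 3, 1) BIBD: block size k = 3, λ = 1.
Replication: r(k − 1) = λ(v − 1) ⇒ r·2 = 1803 − 1 = 1802 ⇒ r = 901.
Block count: b = v(v − 1)/6 = 1803·1802/6 = 3249006/6 = 541501.

r = 901, b = 541501.


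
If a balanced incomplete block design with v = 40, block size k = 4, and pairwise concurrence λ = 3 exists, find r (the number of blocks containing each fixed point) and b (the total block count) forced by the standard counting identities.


Any 2-(v, k, λ) BIBD satisfies two necessary conditions:
  (i)  Each point sits in r blocks, and counting incidences through any fixed point gives r(k − 1) = λ(v − 1), so r = λ(v − 1)/(k − 1).
  (ii) Total incidences bk = vr, so b = vr/k.
Step 1: r = λ(v − 1)/(k − 1) = 3·(40 − 1)/(4 − 1) = 3·39/3 = 117/3 = 39.
Step 2: b = vr/k = 40·39/4 = 1560/4 = 390.
Check integrality: r = 39 ∈ Z ✓, b = 390 ∈ Z ✓.
(These identities are necessary conditions: they determine r and b for any design with these parameters, but do not by themselves prove that one exists.)

r = 39, b = 390.


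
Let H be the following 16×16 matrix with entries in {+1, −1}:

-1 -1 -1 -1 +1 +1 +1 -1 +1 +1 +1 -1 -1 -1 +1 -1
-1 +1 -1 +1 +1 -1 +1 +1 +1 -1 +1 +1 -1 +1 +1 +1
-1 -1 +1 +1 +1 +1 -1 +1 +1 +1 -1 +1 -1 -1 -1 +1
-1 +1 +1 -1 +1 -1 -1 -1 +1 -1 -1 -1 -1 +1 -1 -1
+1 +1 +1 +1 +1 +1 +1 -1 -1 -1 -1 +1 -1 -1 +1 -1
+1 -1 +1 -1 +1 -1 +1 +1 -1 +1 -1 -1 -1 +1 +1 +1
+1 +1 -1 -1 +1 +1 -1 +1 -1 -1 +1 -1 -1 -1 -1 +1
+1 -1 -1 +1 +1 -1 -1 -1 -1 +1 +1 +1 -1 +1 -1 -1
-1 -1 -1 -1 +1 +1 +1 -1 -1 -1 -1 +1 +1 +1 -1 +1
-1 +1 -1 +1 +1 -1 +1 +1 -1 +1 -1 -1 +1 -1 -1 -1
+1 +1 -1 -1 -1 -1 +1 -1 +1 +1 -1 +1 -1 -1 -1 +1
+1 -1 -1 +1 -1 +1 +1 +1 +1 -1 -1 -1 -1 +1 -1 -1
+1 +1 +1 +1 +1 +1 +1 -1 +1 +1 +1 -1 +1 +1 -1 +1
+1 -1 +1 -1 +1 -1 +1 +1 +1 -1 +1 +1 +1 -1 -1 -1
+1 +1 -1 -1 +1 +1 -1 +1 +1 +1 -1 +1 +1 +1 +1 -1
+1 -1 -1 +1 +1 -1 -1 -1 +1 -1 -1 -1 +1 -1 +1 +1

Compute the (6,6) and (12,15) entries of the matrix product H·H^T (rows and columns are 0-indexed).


Row 6 of H: [1, 1, -1, -1, 1, 1, -1, 1, -1, -1, 1, -1, -1, -1, -1, 1].
Row 12 of H: [1, 1, 1, 1, 1, 1, 1, -1, 1, 1, 1, -1, 1, 1, -1, 1].
Row 15 of H: [1, -1, -1, 1, 1, -1, -1, -1, 1, -1, -1, -1, 1, -1, 1, 1].
(H·H^T)[6][6] = Σ_j H[6][j]·H[6][j] = (1)² + (1)² + (-1)² + (-1)² + (1)² + (1)² + (-1)² + (1)² + (-1)² + (-1)² + (1)² + (-1)² + (-1)² + (-1)² + (-1)² + (1)² = 1 + 1 + 1 + 1 + 1 + 1 + 1 + 1 + 1 + 1 + 1 + 1 + 1 + 1 + 1 + 1 = 16.
(H·H^T)[12][15] = Σ_j H[12][j]·H[15][j] = (1)·(1) + (1)·(-1) + (1)·(-1) + (1)·(1) + (1)·(1) + (1)·(-1) + (1)·(-1) + (-1)·(-1) + (1)·(1) + (1)·(-1) + (1)·(-1) + (-1)·(-1) + (1)·(1) + (1)·(-1) + (-1)·(1) + (1)·(1) = 1 + -1 + -1 + 1 + 1 + -1 + -1 + 1 + 1 + -1 + -1 + 1 + 1 + -1 + -1 + 1 = 0.
So rows 12 and 15 are orthogonal; the diagonal entry equals n = 16.

(6,6) entry = 16; (12,15) entry = 0.


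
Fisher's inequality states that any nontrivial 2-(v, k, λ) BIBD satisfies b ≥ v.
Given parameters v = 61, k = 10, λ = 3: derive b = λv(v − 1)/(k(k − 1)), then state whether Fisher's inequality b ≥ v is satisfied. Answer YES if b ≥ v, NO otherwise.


r = λ(v − 1)/(k − 1) = 3·60/9 = 20.
b = vr/k = 61·20/10 = 122.
Fisher's inequality: b ≥ v ⇔ 122 ≥ 61? YES.

YES


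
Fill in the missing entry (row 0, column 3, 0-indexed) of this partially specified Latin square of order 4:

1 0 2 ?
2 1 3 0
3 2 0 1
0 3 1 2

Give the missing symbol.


Row 0 contains symbols [0, 1, 2] — missing [3].
Column 3 contains symbols [0, 1, 2] — missing [3].
The missing symbol must appear in both missing sets; intersection = [3].
Therefore the hidden value is 3.

Missing value = 3.


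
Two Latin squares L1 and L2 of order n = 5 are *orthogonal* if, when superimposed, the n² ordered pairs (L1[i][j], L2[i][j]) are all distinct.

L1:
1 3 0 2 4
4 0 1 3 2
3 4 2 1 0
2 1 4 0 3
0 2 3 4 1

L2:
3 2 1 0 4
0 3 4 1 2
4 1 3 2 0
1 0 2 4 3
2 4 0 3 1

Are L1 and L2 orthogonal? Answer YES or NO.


Form the n² = 25 superimposed pairs (L1[i][j], L2[i][j]), row by row (rows and columns indexed from 0):
row 0: (1,3) (3,2) (0,1) (2,0) (4,4)
row 1: (4,0) (0,3) (1,4) (3,1) (2,2)
row 2: (3,4) (4,1) (2,3) (1,2) (0,0)
row 3: (2,1) (1,0) (4,2) (0,4) (3,3)
row 4: (0,2) (2,4) (3,0) (4,3) (1,1)
Orthogonality requires all 25 pairs distinct.
Check by first coordinate: for each symbol s of L1, list the L2 entries in the n cells where L1 = s; they must all differ.
  L1 = 0: L2 entries (in reading order) 1, 3, 0, 4, 2 — all 5 distinct ✓
  L1 = 1: L2 entries (in reading order) 3, 4, 2, 0, 1 — all 5 distinct ✓
  L1 = 2: L2 entries (in reading order) 0, 2, 3, 1, 4 — all 5 distinct ✓
  L1 = 3: L2 entries (in reading order) 2, 1, 4, 3, 0 — all 5 distinct ✓
  L1 = 4: L2 entries (in reading order) 4, 0, 1, 2, 3 — all 5 distinct ✓
Every symbol of L1 meets every symbol of L2 exactly once, so all 25 pairs are distinct (25 of 25).
Conclusion: YES.

YES


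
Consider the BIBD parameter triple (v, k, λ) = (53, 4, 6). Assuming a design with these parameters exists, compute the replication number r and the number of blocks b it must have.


Any 2-(v, k, λ) BIBD satisfies two necessary conditions:
  (i)  Each point sits in r blocks, and counting incidences through any fixed point gives r(k − 1) = λ(v − 1), so r = λ(v − 1)/(k − 1).
  (ii) Total incidences bk = vr, so b = vr/k.
Step 1: r = λ(v − 1)/(k − 1) = 6·(53 − 1)/(4 − 1) = 6·52/3 = 312/3 = 104.
Step 2: b = vr/k = 53·104/4 = 5512/4 = 1378.
Check integrality: r = 104 ∈ Z ✓, b = 1378 ∈ Z ✓.
(These identities are necessary conditions: they determine r and b for any design with these parameters, but do not by themselves prove that one exists.)

r = 104, b = 1378.


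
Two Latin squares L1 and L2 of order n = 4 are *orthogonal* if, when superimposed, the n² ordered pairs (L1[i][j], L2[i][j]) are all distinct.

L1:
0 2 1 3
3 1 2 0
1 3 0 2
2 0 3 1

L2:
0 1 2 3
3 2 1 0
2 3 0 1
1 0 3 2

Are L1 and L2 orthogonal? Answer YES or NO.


Form the n² = 16 superimposed pairs (L1[i][j], L2[i][j]), row by row (rows and columns indexed from 0):
row 0: (0,0) (2,1) (1,2) (3,3)
row 1: (3,3) (1,2) (2,1) (0,0)
row 2: (1,2) (3,3) (0,0) (2,1)
row 3: (2,1) (0,0) (3,3) (1,2)
Orthogonality requires all 16 pairs distinct.
But the pair (3,3) repeats: cell (0,3) has L1 = 3, L2 = 3, and cell (1,0) has L1 = 3, L2 = 3.
A repeated pair means some other pair never occurs (only 4 distinct pairs out of 16), so the squares are not orthogonal.
Conclusion: NO.

NO


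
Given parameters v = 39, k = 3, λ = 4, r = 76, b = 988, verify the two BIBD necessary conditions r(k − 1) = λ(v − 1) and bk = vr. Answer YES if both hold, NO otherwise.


Condition (i): r(k − 1) = 76·2 = 152; λ(v − 1) = 4·38 = 152. Match? YES.
Condition (ii): bk = 988·3 = 2964; vr = 39·76 = 2964. Match? YES.
Both conditions hold? YES.

YES


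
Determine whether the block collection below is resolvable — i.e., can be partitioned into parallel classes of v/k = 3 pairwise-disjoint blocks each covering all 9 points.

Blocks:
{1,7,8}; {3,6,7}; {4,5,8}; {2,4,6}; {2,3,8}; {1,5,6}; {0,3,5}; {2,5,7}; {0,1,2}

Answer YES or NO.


v = 9, block size k = 3, number of blocks = 9.
For resolvability, blocks must partition into parallel classes of size v/k = 3.
Total blocks must therefore be a multiple of 3: 9 = 3·3 + 0 ⇒ divisible ✓.
Consider block {2,3,8}. The only other block(s) in the collection disjoint from it are {1,5,6} — just 1 block(s). Any parallel class containing {2,3,8} would need 2 other blocks each disjoint from it, so no parallel class of size 3 can contain {2,3,8}.
Since every block must belong to some parallel class in a resolution, the collection cannot be partitioned into parallel classes.
Resolvable? NO.

NO


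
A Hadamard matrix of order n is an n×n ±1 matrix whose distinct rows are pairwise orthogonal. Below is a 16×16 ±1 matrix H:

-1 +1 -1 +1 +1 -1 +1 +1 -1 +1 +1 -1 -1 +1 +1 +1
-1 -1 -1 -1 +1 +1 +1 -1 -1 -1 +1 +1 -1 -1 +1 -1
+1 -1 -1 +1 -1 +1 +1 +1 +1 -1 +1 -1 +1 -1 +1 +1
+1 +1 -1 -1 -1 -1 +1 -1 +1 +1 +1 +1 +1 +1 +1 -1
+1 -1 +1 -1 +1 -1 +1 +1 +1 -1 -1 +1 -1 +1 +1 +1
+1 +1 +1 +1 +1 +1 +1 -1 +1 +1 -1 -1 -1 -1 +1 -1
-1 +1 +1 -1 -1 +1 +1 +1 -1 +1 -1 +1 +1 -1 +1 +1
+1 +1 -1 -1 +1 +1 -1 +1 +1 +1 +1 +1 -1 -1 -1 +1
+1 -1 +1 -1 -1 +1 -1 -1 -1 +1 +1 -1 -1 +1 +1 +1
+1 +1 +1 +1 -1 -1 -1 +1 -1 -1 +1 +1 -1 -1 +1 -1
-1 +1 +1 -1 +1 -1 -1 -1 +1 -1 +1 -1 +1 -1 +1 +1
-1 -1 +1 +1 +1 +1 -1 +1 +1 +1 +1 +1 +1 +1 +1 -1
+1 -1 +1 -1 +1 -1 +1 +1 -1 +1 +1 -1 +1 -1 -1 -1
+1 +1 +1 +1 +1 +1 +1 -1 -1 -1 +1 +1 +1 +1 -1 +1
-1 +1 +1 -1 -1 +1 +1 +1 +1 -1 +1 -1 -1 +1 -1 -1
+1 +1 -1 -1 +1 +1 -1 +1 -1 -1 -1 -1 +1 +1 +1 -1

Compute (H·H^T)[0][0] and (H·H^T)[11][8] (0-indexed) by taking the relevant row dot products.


Row 0 of H: [-1, 1, -1, 1, 1, -1, 1, 1, -1, 1, 1, -1, -1, 1, 1, 1].
Row 8 of H: [1, -1, 1, -1, -1, 1, -1, -1, -1, 1, 1, -1, -1, 1, 1, 1].
Row 11 of H: [-1, -1, 1, 1, 1, 1, -1, 1, 1, 1, 1, 1, 1, 1, 1, -1].
(H·H^T)[0][0] = Σ_j H[0][j]·H[0][j] = (-1)² + (1)² + (-1)² + (1)² + (1)² + (-1)² + (1)² + (1)² + (-1)² + (1)² + (1)² + (-1)² + (-1)² + (1)² + (1)² + (1)² = 1 + 1 + 1 + 1 + 1 + 1 + 1 + 1 + 1 + 1 + 1 + 1 + 1 + 1 + 1 + 1 = 16.
(H·H^T)[11][8] = Σ_j H[11][j]·H[8][j] = (-1)·(1) + (-1)·(-1) + (1)·(1) + (1)·(-1) + (1)·(-1) + (1)·(1) + (-1)·(-1) + (1)·(-1) + (1)·(-1) + (1)·(1) + (1)·(1) + (1)·(-1) + (1)·(-1) + (1)·(1) + (1)·(1) + (-1)·(1) = -1 + 1 + 1 + -1 + -1 + 1 + 1 + -1 + -1 + 1 + 1 + -1 + -1 + 1 + 1 + -1 = 0.
So rows 11 and 8 are orthogonal; the diagonal entry equals n = 16.

(0,0) entry = 16; (11,8) entry = 0.
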